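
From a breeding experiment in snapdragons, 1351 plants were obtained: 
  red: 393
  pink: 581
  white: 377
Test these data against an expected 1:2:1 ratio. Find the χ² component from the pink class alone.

Expected counts for N = 1351 under a 1:2:1 ratio (total parts = 4):
  red: 1351 × 1/4 = 337.75
  pink: 1351 × 2/4 = 675.5
  white: 1351 × 1/4 = 337.75
Contribution of pink: (581 − 675.5)² / 675.5 = 13.2202

13.220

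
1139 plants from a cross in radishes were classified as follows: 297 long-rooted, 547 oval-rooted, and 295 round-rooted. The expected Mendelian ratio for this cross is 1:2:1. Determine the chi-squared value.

1.785

Under the 1:2:1 hypothesis (Σ ratio = 4, N = 1139):
  long-rooted: 1139 × 1/4 = 284.75
  oval-rooted: 1139 × 2/4 = 569.5
  round-rooted: 1139 × 1/4 = 284.75
χ² = Σ (O − E)² / E
  long-rooted: (297 − 284.75)² / 284.75 = 0.5270
  oval-rooted: (547 − 569.5)² / 569.5 = 0.8889
  round-rooted: (295 − 284.75)² / 284.75 = 0.3690
χ² = 0.5270 + 0.8889 + 0.3690 = 1.7849 ≈ 1.785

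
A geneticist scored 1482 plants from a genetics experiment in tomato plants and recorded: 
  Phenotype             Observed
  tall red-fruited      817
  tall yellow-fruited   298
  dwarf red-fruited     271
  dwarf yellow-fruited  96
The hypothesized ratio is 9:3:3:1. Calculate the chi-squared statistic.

Expected counts for N = 1482 under a 9:3:3:1 ratio (total parts = 16):
  tall red-fruited: 1482 × 9/16 = 833.625
  tall yellow-fruited: 1482 × 3/16 = 277.875
  dwarf red-fruited: 1482 × 3/16 = 277.875
  dwarf yellow-fruited: 1482 × 1/16 = 92.625
χ² = Σ (O − E)² / E
  tall red-fruited: (817 − 833.625)² / 833.625 = 0.3316
  tall yellow-fruited: (298 − 277.875)² / 277.875 = 1.4575
  dwarf red-fruited: (271 − 277.875)² / 277.875 = 0.1701
  dwarf yellow-fruited: (96 − 92.625)² / 92.625 = 0.1230
χ² = 0.3316 + 1.4575 + 0.1701 + 0.1230 = 2.0822 ≈ 2.082

2.082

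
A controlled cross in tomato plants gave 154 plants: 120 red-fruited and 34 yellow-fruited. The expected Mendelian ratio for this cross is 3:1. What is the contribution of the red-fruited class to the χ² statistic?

0.175

Expected counts for N = 154 under a 3:1 ratio (total parts = 4):
  red-fruited: 154 × 3/4 = 115.5
  yellow-fruited: 154 × 1/4 = 38.5
Contribution of red-fruited: (120 − 115.5)² / 115.5 = 0.1753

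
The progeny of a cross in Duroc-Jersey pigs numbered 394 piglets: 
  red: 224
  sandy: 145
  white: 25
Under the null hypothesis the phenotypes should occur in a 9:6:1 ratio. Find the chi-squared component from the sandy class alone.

Total ratio parts = 16. Expected numbers out of 394:
  red: 394 × 9/16 = 221.625
  sandy: 394 × 6/16 = 147.75
  white: 394 × 1/16 = 24.625
Contribution of sandy: (145 − 147.75)² / 147.75 = 0.0512

0.051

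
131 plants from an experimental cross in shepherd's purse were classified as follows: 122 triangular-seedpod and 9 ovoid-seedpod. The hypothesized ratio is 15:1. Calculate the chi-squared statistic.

Under the 15:1 hypothesis (Σ ratio = 16, N = 131):
  triangular-seedpod: 131 × 15/16 = 122.8125
  ovoid-seedpod: 131 × 1/16 = 8.1875
χ² = Σ (O − E)² / E
  triangular-seedpod: (122 − 122.8125)² / 122.8125 = 0.0054
  ovoid-seedpod: (9 − 8.1875)² / 8.1875 = 0.0806
χ² = 0.0054 + 0.0806 = 0.086

0.086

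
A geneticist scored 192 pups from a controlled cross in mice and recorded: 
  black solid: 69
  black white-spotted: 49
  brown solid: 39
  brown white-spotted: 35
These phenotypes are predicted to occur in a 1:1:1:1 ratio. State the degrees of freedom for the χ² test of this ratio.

3

A goodness-of-fit test with 4 phenotype classes has df = 4 − 1 = 3.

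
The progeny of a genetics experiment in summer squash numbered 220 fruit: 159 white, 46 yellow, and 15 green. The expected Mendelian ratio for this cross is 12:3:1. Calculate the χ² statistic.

The 12:3:1 ratio has 16 parts, so with N = 220 the expected counts are:
  white: 220 × 12/16 = 165
  yellow: 220 × 3/16 = 41.25
  green: 220 × 1/16 = 13.75
χ² = Σ (O − E)² / E
  white: (159 − 165)² / 165 = 0.2182
  yellow: (46 − 41.25)² / 41.25 = 0.5470
  green: (15 − 13.75)² / 13.75 = 0.1136
χ² = 0.2182 + 0.5470 + 0.1136 = 0.8788 ≈ 0.879

0.879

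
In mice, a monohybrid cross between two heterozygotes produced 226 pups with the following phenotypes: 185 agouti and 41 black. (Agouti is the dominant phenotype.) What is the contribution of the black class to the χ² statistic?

For a monohybrid cross between heterozygotes with complete dominance, the expected phenotypic ratio is 3:1.
Under the 3:1 hypothesis (Σ ratio = 4, N = 226):
  agouti: 226 × 3/4 = 169.5
  black: 226 × 1/4 = 56.5
Contribution of black: (41 − 56.5)² / 56.5 = 4.2522

4.252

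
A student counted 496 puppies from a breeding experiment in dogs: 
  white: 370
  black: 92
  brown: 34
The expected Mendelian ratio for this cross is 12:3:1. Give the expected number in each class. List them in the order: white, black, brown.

Expected counts for N = 496 under a 12:3:1 ratio (total parts = 16):
  white: 496 × 12/16 = 372
  black: 496 × 3/16 = 93
  brown: 496 × 1/16 = 31

372, 93, 31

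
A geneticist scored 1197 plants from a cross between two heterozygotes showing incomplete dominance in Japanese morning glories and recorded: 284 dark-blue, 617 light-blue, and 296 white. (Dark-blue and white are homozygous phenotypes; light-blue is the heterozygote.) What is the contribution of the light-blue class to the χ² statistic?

With incomplete dominance, a heterozygote × heterozygote cross gives a 1:2:1 phenotypic ratio.
The 1:2:1 ratio has 4 parts, so with N = 1197 the expected counts are:
  dark-blue: 1197 × 1/4 = 299.25
  light-blue: 1197 × 2/4 = 598.5
  white: 1197 × 1/4 = 299.25
Contribution of light-blue: (617 − 598.5)² / 598.5 = 0.5718

0.572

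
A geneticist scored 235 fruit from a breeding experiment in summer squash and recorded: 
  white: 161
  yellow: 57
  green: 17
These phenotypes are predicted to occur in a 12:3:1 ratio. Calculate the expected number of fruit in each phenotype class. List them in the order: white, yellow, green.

Expected counts for N = 235 under a 12:3:1 ratio (total parts = 16):
  white: 235 × 12/16 = 176.25
  yellow: 235 × 3/16 = 44.0625
  green: 235 × 1/16 = 14.6875

176.25, 44.0625, 14.6875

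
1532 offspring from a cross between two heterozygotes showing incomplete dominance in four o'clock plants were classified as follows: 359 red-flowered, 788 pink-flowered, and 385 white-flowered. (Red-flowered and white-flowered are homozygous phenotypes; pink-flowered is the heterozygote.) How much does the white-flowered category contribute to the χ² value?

0.010

With incomplete dominance, a heterozygote × heterozygote cross gives a 1:2:1 phenotypic ratio.
Under the 1:2:1 hypothesis (Σ ratio = 4, N = 1532):
  red-flowered: 1532 × 1/4 = 383
  pink-flowered: 1532 × 2/4 = 766
  white-flowered: 1532 × 1/4 = 383
Contribution of white-flowered: (385 − 383)² / 383 = 0.0104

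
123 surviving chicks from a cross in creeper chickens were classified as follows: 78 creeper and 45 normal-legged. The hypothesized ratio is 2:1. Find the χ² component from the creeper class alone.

Total ratio parts = 3. Expected numbers out of 123:
  creeper: 123 × 2/3 = 82
  normal-legged: 123 × 1/3 = 41
Contribution of creeper: (78 − 82)² / 82 = 0.1951

0.195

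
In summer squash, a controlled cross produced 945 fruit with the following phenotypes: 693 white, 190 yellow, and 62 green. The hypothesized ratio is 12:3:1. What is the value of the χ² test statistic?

Under the 12:3:1 hypothesis (Σ ratio = 16, N = 945):
  white: 945 × 12/16 = 708.75
  yellow: 945 × 3/16 = 177.1875
  green: 945 × 1/16 = 59.0625
χ² = Σ (O − E)² / E
  white: (693 − 708.75)² / 708.75 = 0.3500
  yellow: (190 − 177.1875)² / 177.1875 = 0.9265
  green: (62 − 59.0625)² / 59.0625 = 0.1461
χ² = 0.3500 + 0.9265 + 0.1461 = 1.4226 ≈ 1.423

1.423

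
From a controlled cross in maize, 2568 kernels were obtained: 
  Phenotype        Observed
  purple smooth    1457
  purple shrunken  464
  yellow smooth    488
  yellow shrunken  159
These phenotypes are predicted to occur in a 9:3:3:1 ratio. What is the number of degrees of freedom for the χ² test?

A goodness-of-fit test with 4 phenotype classes has df = 4 − 1 = 3.

3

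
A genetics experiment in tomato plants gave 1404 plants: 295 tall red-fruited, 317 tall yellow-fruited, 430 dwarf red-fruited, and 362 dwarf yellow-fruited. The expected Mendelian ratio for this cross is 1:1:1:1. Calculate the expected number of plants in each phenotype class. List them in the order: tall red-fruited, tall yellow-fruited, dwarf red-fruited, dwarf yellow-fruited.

351, 351, 351, 351

Total ratio parts = 4. Expected numbers out of 1404:
  tall red-fruited: 1404 × 1/4 = 351
  tall yellow-fruited: 1404 × 1/4 = 351
  dwarf red-fruited: 1404 × 1/4 = 351
  dwarf yellow-fruited: 1404 × 1/4 = 351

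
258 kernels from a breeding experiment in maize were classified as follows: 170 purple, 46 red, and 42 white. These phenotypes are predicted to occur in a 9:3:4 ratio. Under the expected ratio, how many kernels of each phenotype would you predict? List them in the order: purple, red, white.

Expected counts for N = 258 under a 9:3:4 ratio (total parts = 16):
  purple: 258 × 9/16 = 145.125
  red: 258 × 3/16 = 48.375
  white: 258 × 4/16 = 64.5

145.125, 48.375, 64.5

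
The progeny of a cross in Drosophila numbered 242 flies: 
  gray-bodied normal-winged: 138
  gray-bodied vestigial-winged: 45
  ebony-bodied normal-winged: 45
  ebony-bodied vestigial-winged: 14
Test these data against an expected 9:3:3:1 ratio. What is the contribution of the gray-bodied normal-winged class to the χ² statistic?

0.026

Total ratio parts = 16. Expected numbers out of 242:
  gray-bodied normal-winged: 242 × 9/16 = 136.125
  gray-bodied vestigial-winged: 242 × 3/16 = 45.375
  ebony-bodied normal-winged: 242 × 3/16 = 45.375
  ebony-bodied vestigial-winged: 242 × 1/16 = 15.125
Contribution of gray-bodied normal-winged: (138 − 136.125)² / 136.125 = 0.0258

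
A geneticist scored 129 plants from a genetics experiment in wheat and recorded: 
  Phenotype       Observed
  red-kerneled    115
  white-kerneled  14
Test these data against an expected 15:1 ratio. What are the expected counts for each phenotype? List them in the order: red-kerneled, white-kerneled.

Total ratio parts = 16. Expected numbers out of 129:
  red-kerneled: 129 × 15/16 = 120.9375
  white-kerneled: 129 × 1/16 = 8.0625

120.9375, 8.0625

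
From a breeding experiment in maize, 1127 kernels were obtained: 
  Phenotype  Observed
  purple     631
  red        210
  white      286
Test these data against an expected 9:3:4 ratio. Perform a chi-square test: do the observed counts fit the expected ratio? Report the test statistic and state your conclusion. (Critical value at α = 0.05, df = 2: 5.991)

Total ratio parts = 16. Expected numbers out of 1127:
  purple: 1127 × 9/16 = 633.9375
  red: 1127 × 3/16 = 211.3125
  white: 1127 × 4/16 = 281.75
χ² = Σ (O − E)² / E
  purple: (631 − 633.9375)² / 633.9375 = 0.0136
  red: (210 − 211.3125)² / 211.3125 = 0.0082
  white: (286 − 281.75)² / 281.75 = 0.0641
χ² = 0.0136 + 0.0082 + 0.0641 = 0.0859 ≈ 0.086
Degrees of freedom = 3 − 1 = 2; critical value at α = 0.05 is 5.991.
Since 0.086 < 5.991, we fail to reject the null hypothesis — the data are consistent with the 9:3:4 ratio.

0.086; consistent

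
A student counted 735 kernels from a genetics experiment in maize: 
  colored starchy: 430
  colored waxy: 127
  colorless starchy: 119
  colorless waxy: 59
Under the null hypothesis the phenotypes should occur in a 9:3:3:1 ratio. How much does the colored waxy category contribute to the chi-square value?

The 9:3:3:1 ratio has 16 parts, so with N = 735 the expected counts are:
  colored starchy: 735 × 9/16 = 413.4375
  colored waxy: 735 × 3/16 = 137.8125
  colorless starchy: 735 × 3/16 = 137.8125
  colorless waxy: 735 × 1/16 = 45.9375
Contribution of colored waxy: (127 − 137.8125)² / 137.8125 = 0.8483

0.848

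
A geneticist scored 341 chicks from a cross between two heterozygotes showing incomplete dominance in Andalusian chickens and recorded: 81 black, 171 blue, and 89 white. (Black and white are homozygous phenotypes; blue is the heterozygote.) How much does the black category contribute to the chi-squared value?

With incomplete dominance, a heterozygote × heterozygote cross gives a 1:2:1 phenotypic ratio.
Under the 1:2:1 hypothesis (Σ ratio = 4, N = 341):
  black: 341 × 1/4 = 85.25
  blue: 341 × 2/4 = 170.5
  white: 341 × 1/4 = 85.25
Contribution of black: (81 − 85.25)² / 85.25 = 0.2119

0.212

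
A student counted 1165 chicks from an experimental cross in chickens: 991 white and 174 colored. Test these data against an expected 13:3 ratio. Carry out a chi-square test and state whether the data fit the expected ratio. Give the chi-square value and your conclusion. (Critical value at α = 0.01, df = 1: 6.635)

Total ratio parts = 16. Expected numbers out of 1165:
  white: 1165 × 13/16 = 946.5625
  colored: 1165 × 3/16 = 218.4375
χ² = Σ (O − E)² / E
  white: (991 − 946.5625)² / 946.5625 = 2.0862
  colored: (174 − 218.4375)² / 218.4375 = 9.0401
χ² = 2.0862 + 9.0401 = 11.1263 ≈ 11.126
Degrees of freedom = 2 − 1 = 1; critical value at α = 0.01 is 6.635.
Since 11.126 > 6.635, we reject the null hypothesis — the data do not fit the 13:3 ratio.

11.126; not consistent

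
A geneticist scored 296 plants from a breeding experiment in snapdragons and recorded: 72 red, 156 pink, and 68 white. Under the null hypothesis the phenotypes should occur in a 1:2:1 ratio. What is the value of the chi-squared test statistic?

The 1:2:1 ratio has 4 parts, so with N = 296 the expected counts are:
  red: 296 × 1/4 = 74
  pink: 296 × 2/4 = 148
  white: 296 × 1/4 = 74
χ² = Σ (O − E)² / E
  red: (72 − 74)² / 74 = 0.0541
  pink: (156 − 148)² / 148 = 0.4324
  white: (68 − 74)² / 74 = 0.4865
χ² = 0.0541 + 0.4324 + 0.4865 = 0.973

0.973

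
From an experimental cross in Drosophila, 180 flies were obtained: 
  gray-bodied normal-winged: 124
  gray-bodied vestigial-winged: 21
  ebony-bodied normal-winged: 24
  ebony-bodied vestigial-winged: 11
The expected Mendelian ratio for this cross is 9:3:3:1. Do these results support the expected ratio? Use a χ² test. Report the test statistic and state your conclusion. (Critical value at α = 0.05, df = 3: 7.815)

Under the 9:3:3:1 hypothesis (Σ ratio = 16, N = 180):
  gray-bodied normal-winged: 180 × 9/16 = 101.25
  gray-bodied vestigial-winged: 180 × 3/16 = 33.75
  ebony-bodied normal-winged: 180 × 3/16 = 33.75
  ebony-bodied vestigial-winged: 180 × 1/16 = 11.25
χ² = Σ (O − E)² / E
  gray-bodied normal-winged: (124 − 101.25)² / 101.25 = 5.1117
  gray-bodied vestigial-winged: (21 − 33.75)² / 33.75 = 4.8167
  ebony-bodied normal-winged: (24 − 33.75)² / 33.75 = 2.8167
  ebony-bodied vestigial-winged: (11 − 11.25)² / 11.25 = 0.0056
χ² = 5.1117 + 4.8167 + 2.8167 + 0.0056 = 12.7507 ≈ 12.751
Degrees of freedom = 4 − 1 = 3; critical value at α = 0.05 is 7.815.
Since 12.751 > 7.815, we reject the null hypothesis — the data do not fit the 9:3:3:1 ratio.

12.751; not consistent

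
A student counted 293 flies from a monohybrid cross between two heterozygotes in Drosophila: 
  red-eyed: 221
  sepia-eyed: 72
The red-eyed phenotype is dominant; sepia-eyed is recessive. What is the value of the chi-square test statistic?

0.028

For a monohybrid cross between heterozygotes with complete dominance, the expected phenotypic ratio is 3:1.
Expected counts for N = 293 under a 3:1 ratio (total parts = 4):
  red-eyed: 293 × 3/4 = 219.75
  sepia-eyed: 293 × 1/4 = 73.25
χ² = Σ (O − E)² / E
  red-eyed: (221 − 219.75)² / 219.75 = 0.0071
  sepia-eyed: (72 − 73.25)² / 73.25 = 0.0213
χ² = 0.0071 + 0.0213 = 0.0284 ≈ 0.028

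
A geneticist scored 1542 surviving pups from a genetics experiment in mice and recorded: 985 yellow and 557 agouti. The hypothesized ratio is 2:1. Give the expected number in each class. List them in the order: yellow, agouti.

1028, 514

The 2:1 ratio has 3 parts, so with N = 1542 the expected counts are:
  yellow: 1542 × 2/3 = 1028
  agouti: 1542 × 1/3 = 514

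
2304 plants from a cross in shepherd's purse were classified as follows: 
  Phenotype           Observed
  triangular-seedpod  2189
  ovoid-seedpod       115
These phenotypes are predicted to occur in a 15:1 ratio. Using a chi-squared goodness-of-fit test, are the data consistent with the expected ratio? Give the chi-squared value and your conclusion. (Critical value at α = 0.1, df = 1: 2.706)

6.230; not consistent

The 15:1 ratio has 16 parts, so with N = 2304 the expected counts are:
  triangular-seedpod: 2304 × 15/16 = 2160
  ovoid-seedpod: 2304 × 1/16 = 144
χ² = Σ (O − E)² / E
  triangular-seedpod: (2189 − 2160)² / 2160 = 0.3894
  ovoid-seedpod: (115 − 144)² / 144 = 5.8403
χ² = 0.3894 + 5.8403 = 6.2297 ≈ 6.230
Degrees of freedom = 2 − 1 = 1; critical value at α = 0.1 is 2.706.
Since 6.230 > 2.706, we reject the null hypothesis — the data do not fit the 15:1 ratio.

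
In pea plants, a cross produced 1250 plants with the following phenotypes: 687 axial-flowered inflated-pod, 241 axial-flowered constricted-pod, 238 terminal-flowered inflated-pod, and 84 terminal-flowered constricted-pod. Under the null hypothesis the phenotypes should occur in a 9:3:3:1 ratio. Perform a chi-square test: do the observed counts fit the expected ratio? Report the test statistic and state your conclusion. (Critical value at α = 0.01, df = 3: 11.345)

Total ratio parts = 16. Expected numbers out of 1250:
  axial-flowered inflated-pod: 1250 × 9/16 = 703.125
  axial-flowered constricted-pod: 1250 × 3/16 = 234.375
  terminal-flowered inflated-pod: 1250 × 3/16 = 234.375
  terminal-flowered constricted-pod: 1250 × 1/16 = 78.125
χ² = Σ (O − E)² / E
  axial-flowered inflated-pod: (687 − 703.125)² / 703.125 = 0.3698
  axial-flowered constricted-pod: (241 − 234.375)² / 234.375 = 0.1873
  terminal-flowered inflated-pod: (238 − 234.375)² / 234.375 = 0.0561
  terminal-flowered constricted-pod: (84 − 78.125)² / 78.125 = 0.4418
χ² = 0.3698 + 0.1873 + 0.0561 + 0.4418 = 1.055
Degrees of freedom = 4 − 1 = 3; critical value at α = 0.01 is 11.345.
Since 1.055 < 11.345, we fail to reject the null hypothesis — the data are consistent with the 9:3:3:1 ratio.

1.055; consistent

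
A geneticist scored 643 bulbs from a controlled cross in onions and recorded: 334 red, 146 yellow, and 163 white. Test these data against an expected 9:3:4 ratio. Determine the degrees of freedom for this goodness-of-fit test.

A goodness-of-fit test with 3 phenotype classes has df = 3 − 1 = 2.

2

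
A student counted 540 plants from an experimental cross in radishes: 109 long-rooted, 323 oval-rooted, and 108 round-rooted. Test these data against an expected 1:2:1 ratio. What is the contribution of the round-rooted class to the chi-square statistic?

5.400

Under the 1:2:1 hypothesis (Σ ratio = 4, N = 540):
  long-rooted: 540 × 1/4 = 135
  oval-rooted: 540 × 2/4 = 270
  round-rooted: 540 × 1/4 = 135
Contribution of round-rooted: (108 − 135)² / 135 = 5.4000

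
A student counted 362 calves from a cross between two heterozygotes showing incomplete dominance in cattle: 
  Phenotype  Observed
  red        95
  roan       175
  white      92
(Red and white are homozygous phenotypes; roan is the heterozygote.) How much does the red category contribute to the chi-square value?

With incomplete dominance, a heterozygote × heterozygote cross gives a 1:2:1 phenotypic ratio.
Expected counts for N = 362 under a 1:2:1 ratio (total parts = 4):
  red: 362 × 1/4 = 90.5
  roan: 362 × 2/4 = 181
  white: 362 × 1/4 = 90.5
Contribution of red: (95 − 90.5)² / 90.5 = 0.2238

0.224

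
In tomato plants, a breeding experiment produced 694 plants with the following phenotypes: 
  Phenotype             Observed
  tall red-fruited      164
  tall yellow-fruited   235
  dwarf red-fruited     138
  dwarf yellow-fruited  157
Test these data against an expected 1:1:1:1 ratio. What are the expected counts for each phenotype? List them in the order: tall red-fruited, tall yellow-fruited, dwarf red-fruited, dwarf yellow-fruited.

173.5, 173.5, 173.5, 173.5

The 1:1:1:1 ratio has 4 parts, so with N = 694 the expected counts are:
  tall red-fruited: 694 × 1/4 = 173.5
  tall yellow-fruited: 694 × 1/4 = 173.5
  dwarf red-fruited: 694 × 1/4 = 173.5
  dwarf yellow-fruited: 694 × 1/4 = 173.5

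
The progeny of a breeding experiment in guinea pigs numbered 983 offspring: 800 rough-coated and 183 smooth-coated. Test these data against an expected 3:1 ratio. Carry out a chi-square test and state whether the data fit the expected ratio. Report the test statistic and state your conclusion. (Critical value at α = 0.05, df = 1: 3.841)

21.364; not consistent

Under the 3:1 hypothesis (Σ ratio = 4, N = 983):
  rough-coated: 983 × 3/4 = 737.25
  smooth-coated: 983 × 1/4 = 245.75
χ² = Σ (O − E)² / E
  rough-coated: (800 − 737.25)² / 737.25 = 5.3409
  smooth-coated: (183 − 245.75)² / 245.75 = 16.0226
χ² = 5.3409 + 16.0226 = 21.3635 ≈ 21.364
Degrees of freedom = 2 − 1 = 1; critical value at α = 0.05 is 3.841.
Since 21.364 > 3.841, we reject the null hypothesis — the data do not fit the 3:1 ratio.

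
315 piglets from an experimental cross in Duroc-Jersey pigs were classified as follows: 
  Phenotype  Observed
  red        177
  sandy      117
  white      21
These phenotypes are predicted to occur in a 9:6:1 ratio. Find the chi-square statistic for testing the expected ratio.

0.098

Expected counts for N = 315 under a 9:6:1 ratio (total parts = 16):
  red: 315 × 9/16 = 177.1875
  sandy: 315 × 6/16 = 118.125
  white: 315 × 1/16 = 19.6875
χ² = Σ (O − E)² / E
  red: (177 − 177.1875)² / 177.1875 = 0.0002
  sandy: (117 − 118.125)² / 118.125 = 0.0107
  white: (21 − 19.6875)² / 19.6875 = 0.0875
χ² = 0.0002 + 0.0107 + 0.0875 = 0.0984 ≈ 0.098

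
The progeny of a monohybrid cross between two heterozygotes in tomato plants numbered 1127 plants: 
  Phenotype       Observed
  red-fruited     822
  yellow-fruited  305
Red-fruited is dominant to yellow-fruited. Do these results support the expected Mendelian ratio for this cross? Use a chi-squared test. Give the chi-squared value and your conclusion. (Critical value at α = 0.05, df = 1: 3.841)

For a monohybrid cross between heterozygotes with complete dominance, the expected phenotypic ratio is 3:1.
Expected counts for N = 1127 under a 3:1 ratio (total parts = 4):
  red-fruited: 1127 × 3/4 = 845.25
  yellow-fruited: 1127 × 1/4 = 281.75
χ² = Σ (O − E)² / E
  red-fruited: (822 − 845.25)² / 845.25 = 0.6395
  yellow-fruited: (305 − 281.75)² / 281.75 = 1.9186
χ² = 0.6395 + 1.9186 = 2.5581 ≈ 2.558
Degrees of freedom = 2 − 1 = 1; critical value at α = 0.05 is 3.841.
Since 2.558 < 3.841, we fail to reject the null hypothesis — the data are consistent with the 3:1 ratio.

2.558; consistent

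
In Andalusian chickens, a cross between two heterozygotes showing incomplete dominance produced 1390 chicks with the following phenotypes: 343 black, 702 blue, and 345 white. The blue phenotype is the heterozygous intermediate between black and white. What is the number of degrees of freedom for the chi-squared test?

With incomplete dominance, a heterozygote × heterozygote cross gives a 1:2:1 phenotypic ratio.
A goodness-of-fit test with 3 phenotype classes has df = 3 − 1 = 2.

2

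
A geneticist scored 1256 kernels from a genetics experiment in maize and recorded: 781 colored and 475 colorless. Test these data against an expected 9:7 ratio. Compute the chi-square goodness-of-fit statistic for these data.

17.957

Total ratio parts = 16. Expected numbers out of 1256:
  colored: 1256 × 9/16 = 706.5
  colorless: 1256 × 7/16 = 549.5
χ² = Σ (O − E)² / E
  colored: (781 − 706.5)² / 706.5 = 7.8560
  colorless: (475 − 549.5)² / 549.5 = 10.1005
χ² = 7.8560 + 10.1005 = 17.9565 ≈ 17.957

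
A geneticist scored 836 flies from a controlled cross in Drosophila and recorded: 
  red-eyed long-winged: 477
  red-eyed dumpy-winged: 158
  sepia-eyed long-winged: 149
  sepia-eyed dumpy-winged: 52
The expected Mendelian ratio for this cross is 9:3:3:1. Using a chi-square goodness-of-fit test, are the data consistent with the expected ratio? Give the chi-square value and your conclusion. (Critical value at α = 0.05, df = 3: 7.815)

The 9:3:3:1 ratio has 16 parts, so with N = 836 the expected counts are:
  red-eyed long-winged: 836 × 9/16 = 470.25
  red-eyed dumpy-winged: 836 × 3/16 = 156.75
  sepia-eyed long-winged: 836 × 3/16 = 156.75
  sepia-eyed dumpy-winged: 836 × 1/16 = 52.25
χ² = Σ (O − E)² / E
  red-eyed long-winged: (477 − 470.25)² / 470.25 = 0.0969
  red-eyed dumpy-winged: (158 − 156.75)² / 156.75 = 0.0100
  sepia-eyed long-winged: (149 − 156.75)² / 156.75 = 0.3832
  sepia-eyed dumpy-winged: (52 − 52.25)² / 52.25 = 0.0012
χ² = 0.0969 + 0.0100 + 0.3832 + 0.0012 = 0.4913 ≈ 0.491
Degrees of freedom = 4 − 1 = 3; critical value at α = 0.05 is 7.815.
Since 0.491 < 7.815, we fail to reject the null hypothesis — the data are consistent with the 9:3:3:1 ratio.

0.491; consistent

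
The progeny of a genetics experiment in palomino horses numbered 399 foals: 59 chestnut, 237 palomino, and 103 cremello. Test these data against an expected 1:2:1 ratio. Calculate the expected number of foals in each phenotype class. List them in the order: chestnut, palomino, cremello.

Under the 1:2:1 hypothesis (Σ ratio = 4, N = 399):
  chestnut: 399 × 1/4 = 99.75
  palomino: 399 × 2/4 = 199.5
  cremello: 399 × 1/4 = 99.75

99.75, 199.5, 99.75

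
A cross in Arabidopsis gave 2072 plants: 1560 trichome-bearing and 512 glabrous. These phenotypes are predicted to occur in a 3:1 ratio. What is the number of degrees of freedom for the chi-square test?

1

A goodness-of-fit test with 2 phenotype classes has df = 2 − 1 = 1.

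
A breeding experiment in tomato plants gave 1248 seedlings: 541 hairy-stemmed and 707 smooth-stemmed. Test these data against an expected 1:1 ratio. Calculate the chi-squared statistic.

Under the 1:1 hypothesis (Σ ratio = 2, N = 1248):
  hairy-stemmed: 1248 × 1/2 = 624
  smooth-stemmed: 1248 × 1/2 = 624
χ² = Σ (O − E)² / E
  hairy-stemmed: (541 − 624)² / 624 = 11.0401
  smooth-stemmed: (707 − 624)² / 624 = 11.0401
χ² = 11.0401 + 11.0401 = 22.0802 ≈ 22.080

22.080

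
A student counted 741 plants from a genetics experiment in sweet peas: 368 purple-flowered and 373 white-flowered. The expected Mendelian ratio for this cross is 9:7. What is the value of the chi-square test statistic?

13.066

The 9:7 ratio has 16 parts, so with N = 741 the expected counts are:
  purple-flowered: 741 × 9/16 = 416.8125
  white-flowered: 741 × 7/16 = 324.1875
χ² = Σ (O − E)² / E
  purple-flowered: (368 − 416.8125)² / 416.8125 = 5.7164
  white-flowered: (373 − 324.1875)² / 324.1875 = 7.3496
χ² = 5.7164 + 7.3496 = 13.066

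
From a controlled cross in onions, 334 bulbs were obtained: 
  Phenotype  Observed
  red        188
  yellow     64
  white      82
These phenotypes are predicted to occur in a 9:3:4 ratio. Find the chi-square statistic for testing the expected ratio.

Expected counts for N = 334 under a 9:3:4 ratio (total parts = 16):
  red: 334 × 9/16 = 187.875
  yellow: 334 × 3/16 = 62.625
  white: 334 × 4/16 = 83.5
χ² = Σ (O − E)² / E
  red: (188 − 187.875)² / 187.875 = 0.0001
  yellow: (64 − 62.625)² / 62.625 = 0.0302
  white: (82 − 83.5)² / 83.5 = 0.0269
χ² = 0.0001 + 0.0302 + 0.0269 = 0.0572 ≈ 0.057

0.057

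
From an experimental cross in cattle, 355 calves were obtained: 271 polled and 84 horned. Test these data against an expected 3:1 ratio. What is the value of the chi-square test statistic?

Under the 3:1 hypothesis (Σ ratio = 4, N = 355):
  polled: 355 × 3/4 = 266.25
  horned: 355 × 1/4 = 88.75
χ² = Σ (O − E)² / E
  polled: (271 − 266.25)² / 266.25 = 0.0847
  horned: (84 − 88.75)² / 88.75 = 0.2542
χ² = 0.0847 + 0.2542 = 0.3389 ≈ 0.339

0.339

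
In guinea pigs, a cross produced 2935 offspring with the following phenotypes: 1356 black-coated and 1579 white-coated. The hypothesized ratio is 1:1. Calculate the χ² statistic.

The 1:1 ratio has 2 parts, so with N = 2935 the expected counts are:
  black-coated: 2935 × 1/2 = 1467.5
  white-coated: 2935 × 1/2 = 1467.5
χ² = Σ (O − E)² / E
  black-coated: (1356 − 1467.5)² / 1467.5 = 8.4717
  white-coated: (1579 − 1467.5)² / 1467.5 = 8.4717
χ² = 8.4717 + 8.4717 = 16.9434 ≈ 16.943

16.943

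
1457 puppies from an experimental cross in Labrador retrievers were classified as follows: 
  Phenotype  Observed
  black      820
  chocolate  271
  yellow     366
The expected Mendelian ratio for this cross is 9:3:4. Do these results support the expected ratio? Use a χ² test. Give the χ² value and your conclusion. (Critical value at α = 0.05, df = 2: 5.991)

0.026; consistent

Expected counts for N = 1457 under a 9:3:4 ratio (total parts = 16):
  black: 1457 × 9/16 = 819.5625
  chocolate: 1457 × 3/16 = 273.1875
  yellow: 1457 × 4/16 = 364.25
χ² = Σ (O − E)² / E
  black: (820 − 819.5625)² / 819.5625 = 0.0002
  chocolate: (271 − 273.1875)² / 273.1875 = 0.0175
  yellow: (366 − 364.25)² / 364.25 = 0.0084
χ² = 0.0002 + 0.0175 + 0.0084 = 0.0261 ≈ 0.026
Degrees of freedom = 3 − 1 = 2; critical value at α = 0.05 is 5.991.
Since 0.026 < 5.991, we fail to reject the null hypothesis — the data are consistent with the 9:3:4 ratio.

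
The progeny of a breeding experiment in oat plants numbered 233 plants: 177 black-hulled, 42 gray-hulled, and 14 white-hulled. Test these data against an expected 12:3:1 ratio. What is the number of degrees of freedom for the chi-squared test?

A goodness-of-fit test with 3 phenotype classes has df = 3 − 1 = 2.

2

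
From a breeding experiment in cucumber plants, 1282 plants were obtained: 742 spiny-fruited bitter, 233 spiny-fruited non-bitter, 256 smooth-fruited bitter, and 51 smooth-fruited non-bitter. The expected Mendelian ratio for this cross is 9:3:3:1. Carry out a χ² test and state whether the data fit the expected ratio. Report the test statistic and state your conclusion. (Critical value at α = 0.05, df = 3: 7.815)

Total ratio parts = 16. Expected numbers out of 1282:
  spiny-fruited bitter: 1282 × 9/16 = 721.125
  spiny-fruited non-bitter: 1282 × 3/16 = 240.375
  smooth-fruited bitter: 1282 × 3/16 = 240.375
  smooth-fruited non-bitter: 1282 × 1/16 = 80.125
χ² = Σ (O − E)² / E
  spiny-fruited bitter: (742 − 721.125)² / 721.125 = 0.6043
  spiny-fruited non-bitter: (233 − 240.375)² / 240.375 = 0.2263
  smooth-fruited bitter: (256 − 240.375)² / 240.375 = 1.0157
  smooth-fruited non-bitter: (51 − 80.125)² / 80.125 = 10.5868
χ² = 0.6043 + 0.2263 + 1.0157 + 10.5868 = 12.4331 ≈ 12.433
Degrees of freedom = 4 − 1 = 3; critical value at α = 0.05 is 7.815.
Since 12.433 > 7.815, we reject the null hypothesis — the data do not fit the 9:3:3:1 ratio.

12.433; not consistent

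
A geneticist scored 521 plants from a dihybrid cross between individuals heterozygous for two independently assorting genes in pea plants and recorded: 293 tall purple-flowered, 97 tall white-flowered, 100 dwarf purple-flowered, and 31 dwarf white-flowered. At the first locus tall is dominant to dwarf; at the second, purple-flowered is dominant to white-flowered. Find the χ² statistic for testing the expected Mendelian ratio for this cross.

0.135

A dihybrid F₂ with independent assortment and complete dominance at both loci gives a 9:3:3:1 phenotypic ratio.
Under the 9:3:3:1 hypothesis (Σ ratio = 16, N = 521):
  tall purple-flowered: 521 × 9/16 = 293.0625
  tall white-flowered: 521 × 3/16 = 97.6875
  dwarf purple-flowered: 521 × 3/16 = 97.6875
  dwarf white-flowered: 521 × 1/16 = 32.5625
χ² = Σ (O − E)² / E
  tall purple-flowered: (293 − 293.0625)² / 293.0625 = 0.0000
  tall white-flowered: (97 − 97.6875)² / 97.6875 = 0.0048
  dwarf purple-flowered: (100 − 97.6875)² / 97.6875 = 0.0547
  dwarf white-flowered: (31 − 32.5625)² / 32.5625 = 0.0750
χ² = 0.0000 + 0.0048 + 0.0547 + 0.0750 = 0.1345 ≈ 0.135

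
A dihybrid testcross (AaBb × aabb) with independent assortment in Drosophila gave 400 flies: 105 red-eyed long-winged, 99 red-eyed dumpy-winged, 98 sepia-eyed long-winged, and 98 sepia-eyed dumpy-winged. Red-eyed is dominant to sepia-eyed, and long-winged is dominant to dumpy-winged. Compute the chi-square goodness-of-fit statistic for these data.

A dihybrid testcross with independent assortment gives a 1:1:1:1 ratio.
Expected counts for N = 400 under a 1:1:1:1 ratio (total parts = 4):
  red-eyed long-winged: 400 × 1/4 = 100
  red-eyed dumpy-winged: 400 × 1/4 = 100
  sepia-eyed long-winged: 400 × 1/4 = 100
  sepia-eyed dumpy-winged: 400 × 1/4 = 100
χ² = Σ (O − E)² / E
  red-eyed long-winged: (105 − 100)² / 100 = 0.2500
  red-eyed dumpy-winged: (99 − 100)² / 100 = 0.0100
  sepia-eyed long-winged: (98 − 100)² / 100 = 0.0400
  sepia-eyed dumpy-winged: (98 − 100)² / 100 = 0.0400
χ² = 0.2500 + 0.0100 + 0.0400 + 0.0400 = 0.340

0.340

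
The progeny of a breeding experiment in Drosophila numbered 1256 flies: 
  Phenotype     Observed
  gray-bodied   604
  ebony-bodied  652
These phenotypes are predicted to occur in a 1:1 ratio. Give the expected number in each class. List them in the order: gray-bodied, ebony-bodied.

628, 628

Under the 1:1 hypothesis (Σ ratio = 2, N = 1256):
  gray-bodied: 1256 × 1/2 = 628
  ebony-bodied: 1256 × 1/2 = 628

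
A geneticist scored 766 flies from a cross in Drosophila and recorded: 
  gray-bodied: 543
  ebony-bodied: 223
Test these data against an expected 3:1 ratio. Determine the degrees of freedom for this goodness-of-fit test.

1

A goodness-of-fit test with 2 phenotype classes has df = 2 − 1 = 1.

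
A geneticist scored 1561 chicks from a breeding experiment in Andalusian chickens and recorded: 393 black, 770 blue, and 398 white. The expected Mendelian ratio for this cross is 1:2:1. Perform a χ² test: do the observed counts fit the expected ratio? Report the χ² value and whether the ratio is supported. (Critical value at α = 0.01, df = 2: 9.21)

0.315; consistent

Total ratio parts = 4. Expected numbers out of 1561:
  black: 1561 × 1/4 = 390.25
  blue: 1561 × 2/4 = 780.5
  white: 1561 × 1/4 = 390.25
χ² = Σ (O − E)² / E
  black: (393 − 390.25)² / 390.25 = 0.0194
  blue: (770 − 780.5)² / 780.5 = 0.1413
  white: (398 − 390.25)² / 390.25 = 0.1539
χ² = 0.0194 + 0.1413 + 0.1539 = 0.3146 ≈ 0.315
Degrees of freedom = 3 − 1 = 2; critical value at α = 0.01 is 9.21.
Since 0.315 < 9.21, we fail to reject the null hypothesis — the data are consistent with the 1:2:1 ratio.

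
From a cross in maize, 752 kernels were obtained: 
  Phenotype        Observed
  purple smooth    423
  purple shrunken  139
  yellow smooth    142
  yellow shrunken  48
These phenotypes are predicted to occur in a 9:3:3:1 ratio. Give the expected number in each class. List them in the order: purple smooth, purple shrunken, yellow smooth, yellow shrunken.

423, 141, 141, 47

The 9:3:3:1 ratio has 16 parts, so with N = 752 the expected counts are:
  purple smooth: 752 × 9/16 = 423
  purple shrunken: 752 × 3/16 = 141
  yellow smooth: 752 × 3/16 = 141
  yellow shrunken: 752 × 1/16 = 47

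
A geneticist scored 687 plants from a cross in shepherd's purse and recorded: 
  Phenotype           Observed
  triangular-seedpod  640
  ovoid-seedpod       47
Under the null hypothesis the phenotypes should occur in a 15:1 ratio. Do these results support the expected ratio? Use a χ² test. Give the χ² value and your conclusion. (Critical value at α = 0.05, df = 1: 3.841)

The 15:1 ratio has 16 parts, so with N = 687 the expected counts are:
  triangular-seedpod: 687 × 15/16 = 644.0625
  ovoid-seedpod: 687 × 1/16 = 42.9375
χ² = Σ (O − E)² / E
  triangular-seedpod: (640 − 644.0625)² / 644.0625 = 0.0256
  ovoid-seedpod: (47 − 42.9375)² / 42.9375 = 0.3844
χ² = 0.0256 + 0.3844 = 0.410
Degrees of freedom = 2 − 1 = 1; critical value at α = 0.05 is 3.841.
Since 0.410 < 3.841, we fail to reject the null hypothesis — the data are consistent with the 15:1 ratio.

0.410; consistent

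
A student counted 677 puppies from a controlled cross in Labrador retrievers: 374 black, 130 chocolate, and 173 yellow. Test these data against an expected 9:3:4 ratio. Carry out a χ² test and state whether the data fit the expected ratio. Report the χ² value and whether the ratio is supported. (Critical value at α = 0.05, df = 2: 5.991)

0.279; consistent

Under the 9:3:4 hypothesis (Σ ratio = 16, N = 677):
  black: 677 × 9/16 = 380.8125
  chocolate: 677 × 3/16 = 126.9375
  yellow: 677 × 4/16 = 169.25
χ² = Σ (O − E)² / E
  black: (374 − 380.8125)² / 380.8125 = 0.1219
  chocolate: (130 − 126.9375)² / 126.9375 = 0.0739
  yellow: (173 − 169.25)² / 169.25 = 0.0831
χ² = 0.1219 + 0.0739 + 0.0831 = 0.2789 ≈ 0.279
Degrees of freedom = 3 − 1 = 2; critical value at α = 0.05 is 5.991.
Since 0.279 < 5.991, we fail to reject the null hypothesis — the data are consistent with the 9:3:4 ratio.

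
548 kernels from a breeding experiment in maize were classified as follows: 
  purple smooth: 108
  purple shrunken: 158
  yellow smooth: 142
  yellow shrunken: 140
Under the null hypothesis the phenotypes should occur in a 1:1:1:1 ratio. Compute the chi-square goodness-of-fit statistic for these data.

9.606

Under the 1:1:1:1 hypothesis (Σ ratio = 4, N = 548):
  purple smooth: 548 × 1/4 = 137
  purple shrunken: 548 × 1/4 = 137
  yellow smooth: 548 × 1/4 = 137
  yellow shrunken: 548 × 1/4 = 137
χ² = Σ (O − E)² / E
  purple smooth: (108 − 137)² / 137 = 6.1387
  purple shrunken: (158 − 137)² / 137 = 3.2190
  yellow smooth: (142 − 137)² / 137 = 0.1825
  yellow shrunken: (140 − 137)² / 137 = 0.0657
χ² = 6.1387 + 3.2190 + 0.1825 + 0.0657 = 9.6059 ≈ 9.606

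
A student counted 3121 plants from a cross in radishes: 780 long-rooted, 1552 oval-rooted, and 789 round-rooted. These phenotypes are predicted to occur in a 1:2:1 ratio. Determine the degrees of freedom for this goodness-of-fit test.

2

A goodness-of-fit test with 3 phenotype classes has df = 3 − 1 = 2.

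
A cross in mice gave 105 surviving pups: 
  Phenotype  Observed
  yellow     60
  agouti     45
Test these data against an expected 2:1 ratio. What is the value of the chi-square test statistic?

Expected counts for N = 105 under a 2:1 ratio (total parts = 3):
  yellow: 105 × 2/3 = 70
  agouti: 105 × 1/3 = 35
χ² = Σ (O − E)² / E
  yellow: (60 − 70)² / 70 = 1.4286
  agouti: (45 − 35)² / 35 = 2.8571
χ² = 1.4286 + 2.8571 = 4.2857 ≈ 4.286

4.286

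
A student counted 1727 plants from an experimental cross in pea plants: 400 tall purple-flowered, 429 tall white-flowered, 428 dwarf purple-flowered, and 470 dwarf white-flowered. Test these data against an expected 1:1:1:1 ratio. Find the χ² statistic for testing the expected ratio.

Total ratio parts = 4. Expected numbers out of 1727:
  tall purple-flowered: 1727 × 1/4 = 431.75
  tall white-flowered: 1727 × 1/4 = 431.75
  dwarf purple-flowered: 1727 × 1/4 = 431.75
  dwarf white-flowered: 1727 × 1/4 = 431.75
χ² = Σ (O − E)² / E
  tall purple-flowered: (400 − 431.75)² / 431.75 = 2.3348
  tall white-flowered: (429 − 431.75)² / 431.75 = 0.0175
  dwarf purple-flowered: (428 − 431.75)² / 431.75 = 0.0326
  dwarf white-flowered: (470 − 431.75)² / 431.75 = 3.3887
χ² = 2.3348 + 0.0175 + 0.0326 + 3.3887 = 5.7736 ≈ 5.774

5.774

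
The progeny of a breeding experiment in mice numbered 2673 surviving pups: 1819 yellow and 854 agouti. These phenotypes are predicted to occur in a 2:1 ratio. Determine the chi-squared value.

Under the 2:1 hypothesis (Σ ratio = 3, N = 2673):
  yellow: 2673 × 2/3 = 1782
  agouti: 2673 × 1/3 = 891
χ² = Σ (O − E)² / E
  yellow: (1819 − 1782)² / 1782 = 0.7682
  agouti: (854 − 891)² / 891 = 1.5365
χ² = 0.7682 + 1.5365 = 2.3047 ≈ 2.305

2.305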